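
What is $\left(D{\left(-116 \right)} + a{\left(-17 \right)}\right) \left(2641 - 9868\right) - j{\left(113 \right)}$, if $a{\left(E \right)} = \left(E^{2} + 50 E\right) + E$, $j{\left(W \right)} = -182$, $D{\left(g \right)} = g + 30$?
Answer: $4798910$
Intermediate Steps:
$D{\left(g \right)} = 30 + g$
$a{\left(E \right)} = E^{2} + 51 E$
$\left(D{\left(-116 \right)} + a{\left(-17 \right)}\right) \left(2641 - 9868\right) - j{\left(113 \right)} = \left(\left(30 - 116\right) - 17 \left(51 - 17\right)\right) \left(2641 - 9868\right) - -182 = \left(-86 - 578\right) \left(-7227\right) + 182 = \left(-664\right) \left(-7227\right) + 182 = 4798728 + 182 = 4798910$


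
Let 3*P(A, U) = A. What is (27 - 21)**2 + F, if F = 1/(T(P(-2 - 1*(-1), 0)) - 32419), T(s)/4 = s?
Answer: 3501393/97261 ≈ 36.000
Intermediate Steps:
P(A, U) = A/3
T(s) = 4*s
F = -3/97261 (F = 1/(4*((-2 - 1*(-1))/3) - 32419) = 1/(4*((-2 + 1)/3) - 32419) = 1/(4*((1/3)*(-1)) - 32419) = 1/(4*(-1/3) - 32419) = 1/(-4/3 - 32419) = 1/(-97261/3) = -3/97261 ≈ -3.0845e-5)
(27 - 21)**2 + F = (27 - 21)**2 - 3/97261 = 6**2 - 3/97261 = 36 - 3/97261 = 3501393/97261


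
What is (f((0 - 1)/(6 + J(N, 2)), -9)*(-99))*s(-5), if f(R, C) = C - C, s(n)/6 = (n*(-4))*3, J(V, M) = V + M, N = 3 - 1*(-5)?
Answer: 0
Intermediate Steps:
N = 8 (N = 3 + 5 = 8)
J(V, M) = M + V
s(n) = -72*n (s(n) = 6*((n*(-4))*3) = 6*(-4*n*3) = 6*(-12*n) = -72*n)
f(R, C) = 0
(f((0 - 1)/(6 + J(N, 2)), -9)*(-99))*s(-5) = (0*(-99))*(-72*(-5)) = 0*360 = 0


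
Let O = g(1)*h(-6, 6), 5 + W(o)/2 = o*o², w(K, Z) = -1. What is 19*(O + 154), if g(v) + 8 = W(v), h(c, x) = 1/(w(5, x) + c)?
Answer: 20786/7 ≈ 2969.4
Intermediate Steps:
h(c, x) = 1/(-1 + c)
W(o) = -10 + 2*o³ (W(o) = -10 + 2*(o*o²) = -10 + 2*o³)
g(v) = -18 + 2*v³ (g(v) = -8 + (-10 + 2*v³) = -18 + 2*v³)
O = 16/7 (O = (-18 + 2*1³)/(-1 - 6) = (-18 + 2*1)/(-7) = (-18 + 2)*(-⅐) = -16*(-⅐) = 16/7 ≈ 2.2857)
19*(O + 154) = 19*(16/7 + 154) = 19*(1094/7) = 20786/7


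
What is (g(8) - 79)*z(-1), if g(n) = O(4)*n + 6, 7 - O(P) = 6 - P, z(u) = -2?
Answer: 66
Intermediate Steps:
O(P) = 1 + P (O(P) = 7 - (6 - P) = 7 + (-6 + P) = 1 + P)
g(n) = 6 + 5*n (g(n) = (1 + 4)*n + 6 = 5*n + 6 = 6 + 5*n)
(g(8) - 79)*z(-1) = ((6 + 5*8) - 79)*(-2) = ((6 + 40) - 79)*(-2) = (46 - 79)*(-2) = -33*(-2) = 66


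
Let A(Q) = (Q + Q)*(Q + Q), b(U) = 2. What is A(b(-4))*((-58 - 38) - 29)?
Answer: -2000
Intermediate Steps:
A(Q) = 4*Q**2 (A(Q) = (2*Q)*(2*Q) = 4*Q**2)
A(b(-4))*((-58 - 38) - 29) = (4*2**2)*((-58 - 38) - 29) = (4*4)*(-96 - 29) = 16*(-125) = -2000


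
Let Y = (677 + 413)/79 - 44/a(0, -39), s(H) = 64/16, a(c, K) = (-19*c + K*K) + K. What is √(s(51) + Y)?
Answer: 2*√15221720553/58539 ≈ 4.2152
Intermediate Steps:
a(c, K) = K + K² - 19*c (a(c, K) = (-19*c + K²) + K = (K² - 19*c) + K = K + K² - 19*c)
s(H) = 4 (s(H) = 64*(1/16) = 4)
Y = 805952/58539 (Y = (677 + 413)/79 - 44/(-39 + (-39)² - 19*0) = 1090*(1/79) - 44/(-39 + 1521 + 0) = 1090/79 - 44/1482 = 1090/79 - 44*1/1482 = 1090/79 - 22/741 = 805952/58539 ≈ 13.768)
√(s(51) + Y) = √(4 + 805952/58539) = √(1040108/58539) = 2*√15221720553/58539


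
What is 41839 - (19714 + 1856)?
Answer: 20269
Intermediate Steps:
41839 - (19714 + 1856) = 41839 - 1*21570 = 41839 - 21570 = 20269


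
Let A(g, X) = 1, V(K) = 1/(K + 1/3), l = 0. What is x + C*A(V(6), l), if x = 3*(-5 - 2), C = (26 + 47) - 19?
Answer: 33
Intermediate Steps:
C = 54 (C = 73 - 19 = 54)
V(K) = 1/(1/3 + K) (V(K) = 1/(K + 1/3) = 1/(1/3 + K))
x = -21 (x = 3*(-7) = -21)
x + C*A(V(6), l) = -21 + 54*1 = -21 + 54 = 33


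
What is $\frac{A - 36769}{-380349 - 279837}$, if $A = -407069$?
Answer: $\frac{73973}{110031} \approx 0.67229$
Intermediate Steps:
$\frac{A - 36769}{-380349 - 279837} = \frac{-407069 - 36769}{-380349 - 279837} = - \frac{443838}{-660186} = \left(-443838\right) \left(- \frac{1}{660186}\right) = \frac{73973}{110031}$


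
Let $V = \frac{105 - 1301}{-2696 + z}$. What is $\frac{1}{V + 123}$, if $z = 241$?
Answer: $\frac{2455}{303161} \approx 0.008098$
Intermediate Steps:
$V = \frac{1196}{2455}$ ($V = \frac{105 - 1301}{-2696 + 241} = - \frac{1196}{-2455} = \left(-1196\right) \left(- \frac{1}{2455}\right) = \frac{1196}{2455} \approx 0.48717$)
$\frac{1}{V + 123} = \frac{1}{\frac{1196}{2455} + 123} = \frac{1}{\frac{303161}{2455}} = \frac{2455}{303161}$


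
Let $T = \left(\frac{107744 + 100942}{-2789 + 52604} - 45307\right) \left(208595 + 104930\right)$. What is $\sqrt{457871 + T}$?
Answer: $\frac{i \sqrt{1933909099558334}}{369} \approx 1.1918 \cdot 10^{5} i$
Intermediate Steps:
$T = - \frac{47170035212965}{3321}$ ($T = \left(\frac{208686}{49815} - 45307\right) 313525 = \left(208686 \cdot \frac{1}{49815} - 45307\right) 313525 = \left(\frac{69562}{16605} - 45307\right) 313525 = \left(- \frac{752253173}{16605}\right) 313525 = - \frac{47170035212965}{3321} \approx -1.4204 \cdot 10^{10}$)
$\sqrt{457871 + T} = \sqrt{457871 - \frac{47170035212965}{3321}} = \sqrt{- \frac{47168514623374}{3321}} = \frac{i \sqrt{1933909099558334}}{369}$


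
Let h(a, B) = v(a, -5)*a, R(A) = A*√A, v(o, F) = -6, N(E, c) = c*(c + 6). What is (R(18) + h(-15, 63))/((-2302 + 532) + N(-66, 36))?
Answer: -15/43 - 9*√2/43 ≈ -0.64484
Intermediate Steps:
N(E, c) = c*(6 + c)
R(A) = A^(3/2)
h(a, B) = -6*a
(R(18) + h(-15, 63))/((-2302 + 532) + N(-66, 36)) = (18^(3/2) - 6*(-15))/((-2302 + 532) + 36*(6 + 36)) = (54*√2 + 90)/(-1770 + 36*42) = (90 + 54*√2)/(-1770 + 1512) = (90 + 54*√2)/(-258) = (90 + 54*√2)*(-1/258) = -15/43 - 9*√2/43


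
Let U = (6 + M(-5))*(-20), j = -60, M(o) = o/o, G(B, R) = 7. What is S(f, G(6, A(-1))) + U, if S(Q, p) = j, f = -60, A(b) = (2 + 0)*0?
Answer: -200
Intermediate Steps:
A(b) = 0 (A(b) = 2*0 = 0)
M(o) = 1
S(Q, p) = -60
U = -140 (U = (6 + 1)*(-20) = 7*(-20) = -140)
S(f, G(6, A(-1))) + U = -60 - 140 = -200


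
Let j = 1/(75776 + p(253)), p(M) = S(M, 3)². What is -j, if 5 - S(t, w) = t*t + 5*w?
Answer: -1/4098508137 ≈ -2.4399e-10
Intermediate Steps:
S(t, w) = 5 - t² - 5*w (S(t, w) = 5 - (t*t + 5*w) = 5 - (t² + 5*w) = 5 + (-t² - 5*w) = 5 - t² - 5*w)
p(M) = (-10 - M²)² (p(M) = (5 - M² - 5*3)² = (5 - M² - 15)² = (-10 - M²)²)
j = 1/4098508137 (j = 1/(75776 + (10 + 253²)²) = 1/(75776 + (10 + 64009)²) = 1/(75776 + 64019²) = 1/(75776 + 4098432361) = 1/4098508137 ≈ 2.4399e-10)
-j = -1*1/4098508137 = -1/4098508137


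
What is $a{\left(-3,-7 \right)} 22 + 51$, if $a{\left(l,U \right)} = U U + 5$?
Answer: $1239$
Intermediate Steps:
$a{\left(l,U \right)} = 5 + U^{2}$ ($a{\left(l,U \right)} = U^{2} + 5 = 5 + U^{2}$)
$a{\left(-3,-7 \right)} 22 + 51 = \left(5 + \left(-7\right)^{2}\right) 22 + 51 = \left(5 + 49\right) 22 + 51 = 54 \cdot 22 + 51 = 1188 + 51 = 1239$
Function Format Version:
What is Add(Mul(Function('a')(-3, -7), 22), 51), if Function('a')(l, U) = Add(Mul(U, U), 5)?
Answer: 1239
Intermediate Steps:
Function('a')(l, U) = Add(5, Pow(U, 2)) (Function('a')(l, U) = Add(Pow(U, 2), 5) = Add(5, Pow(U, 2)))
Add(Mul(Function('a')(-3, -7), 22), 51) = Add(Mul(Add(5, Pow(-7, 2)), 22), 51) = Add(Mul(Add(5, 49), 22), 51) = Add(Mul(54, 22), 51) = Add(1188, 51) = 1239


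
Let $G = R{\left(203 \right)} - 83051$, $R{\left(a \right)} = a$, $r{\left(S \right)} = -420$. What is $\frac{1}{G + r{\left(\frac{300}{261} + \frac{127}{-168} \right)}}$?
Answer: $- \frac{1}{83268} \approx -1.2009 \cdot 10^{-5}$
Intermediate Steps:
$G = -82848$ ($G = 203 - 83051 = -82848$)
$\frac{1}{G + r{\left(\frac{300}{261} + \frac{127}{-168} \right)}} = \frac{1}{-82848 - 420} = \frac{1}{-83268} = - \frac{1}{83268}$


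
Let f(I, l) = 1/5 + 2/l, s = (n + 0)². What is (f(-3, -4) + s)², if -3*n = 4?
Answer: 17689/8100 ≈ 2.1838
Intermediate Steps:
n = -4/3 (n = -⅓*4 = -4/3 ≈ -1.3333)
s = 16/9 (s = (-4/3 + 0)² = (-4/3)² = 16/9 ≈ 1.7778)
f(I, l) = ⅕ + 2/l (f(I, l) = 1*(⅕) + 2/l = ⅕ + 2/l)
(f(-3, -4) + s)² = ((⅕)*(10 - 4)/(-4) + 16/9)² = ((⅕)*(-¼)*6 + 16/9)² = (-3/10 + 16/9)² = (133/90)² = 17689/8100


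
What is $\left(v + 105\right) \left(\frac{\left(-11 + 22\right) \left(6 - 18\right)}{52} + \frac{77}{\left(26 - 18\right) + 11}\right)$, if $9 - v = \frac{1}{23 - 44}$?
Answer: $\frac{895730}{5187} \approx 172.69$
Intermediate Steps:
$v = \frac{190}{21}$ ($v = 9 - \frac{1}{23 - 44} = 9 - \frac{1}{-21} = 9 - - \frac{1}{21} = 9 + \frac{1}{21} = \frac{190}{21} \approx 9.0476$)
$\left(v + 105\right) \left(\frac{\left(-11 + 22\right) \left(6 - 18\right)}{52} + \frac{77}{\left(26 - 18\right) + 11}\right) = \left(\frac{190}{21} + 105\right) \left(\frac{\left(-11 + 22\right) \left(6 - 18\right)}{52} + \frac{77}{\left(26 - 18\right) + 11}\right) = \frac{2395 \left(11 \left(-12\right) \frac{1}{52} + \frac{77}{8 + 11}\right)}{21} = \frac{2395 \left(\left(-132\right) \frac{1}{52} + \frac{77}{19}\right)}{21} = \frac{2395 \left(- \frac{33}{13} + 77 \cdot \frac{1}{19}\right)}{21} = \frac{2395 \left(- \frac{33}{13} + \frac{77}{19}\right)}{21} = \frac{2395}{21} \cdot \frac{374}{247} = \frac{895730}{5187}$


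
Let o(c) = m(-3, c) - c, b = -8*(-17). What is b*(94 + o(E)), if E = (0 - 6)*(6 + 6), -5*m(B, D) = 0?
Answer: 22576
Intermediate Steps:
m(B, D) = 0 (m(B, D) = -1/5*0 = 0)
E = -72 (E = -6*12 = -72)
b = 136
o(c) = -c (o(c) = 0 - c = -c)
b*(94 + o(E)) = 136*(94 - 1*(-72)) = 136*(94 + 72) = 136*166 = 22576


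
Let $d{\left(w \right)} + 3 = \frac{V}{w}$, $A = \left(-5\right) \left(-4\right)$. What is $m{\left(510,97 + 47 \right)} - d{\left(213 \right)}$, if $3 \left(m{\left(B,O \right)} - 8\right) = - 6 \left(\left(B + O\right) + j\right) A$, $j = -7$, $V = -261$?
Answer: $- \frac{1836612}{71} \approx -25868.0$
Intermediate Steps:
$A = 20$
$d{\left(w \right)} = -3 - \frac{261}{w}$
$m{\left(B,O \right)} = 288 - 40 B - 40 O$ ($m{\left(B,O \right)} = 8 + \frac{- 6 \left(\left(B + O\right) - 7\right) 20}{3} = 8 + \frac{- 6 \left(-7 + B + O\right) 20}{3} = 8 + \frac{\left(42 - 6 B - 6 O\right) 20}{3} = 8 + \frac{840 - 120 B - 120 O}{3} = 8 - \left(-280 + 40 B + 40 O\right) = 288 - 40 B - 40 O$)
$m{\left(510,97 + 47 \right)} - d{\left(213 \right)} = \left(288 - 20400 - 40 \left(97 + 47\right)\right) - \left(-3 - \frac{261}{213}\right) = \left(288 - 20400 - 5760\right) - \left(-3 - \frac{87}{71}\right) = -25872 - - \frac{300}{71} = -25872 + \frac{300}{71} = - \frac{1836612}{71}$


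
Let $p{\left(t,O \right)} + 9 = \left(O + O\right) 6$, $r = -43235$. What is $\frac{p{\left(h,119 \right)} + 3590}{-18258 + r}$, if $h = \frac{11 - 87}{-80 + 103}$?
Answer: $- \frac{5009}{61493} \approx -0.081456$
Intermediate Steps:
$h = - \frac{76}{23} \approx -3.3043$
$p{\left(t,O \right)} = -9 + 12 O$ ($p{\left(t,O \right)} = -9 + \left(O + O\right) 6 = -9 + 2 O 6 = -9 + 12 O$)
$\frac{p{\left(h,119 \right)} + 3590}{-18258 + r} = \frac{\left(-9 + 12 \cdot 119\right) + 3590}{-18258 - 43235} = \frac{\left(-9 + 1428\right) + 3590}{-61493} = \left(1419 + 3590\right) \left(- \frac{1}{61493}\right) = 5009 \left(- \frac{1}{61493}\right) = - \frac{5009}{61493}$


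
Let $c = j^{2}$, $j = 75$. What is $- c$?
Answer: $-5625$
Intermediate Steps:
$c = 5625$ ($c = 75^{2} = 5625$)
$- c = \left(-1\right) 5625 = -5625$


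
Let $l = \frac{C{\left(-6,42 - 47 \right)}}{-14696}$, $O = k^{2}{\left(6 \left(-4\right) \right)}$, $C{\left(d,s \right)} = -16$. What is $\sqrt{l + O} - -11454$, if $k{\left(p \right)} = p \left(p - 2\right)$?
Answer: $11454 + \frac{\sqrt{1313976182618}}{1837} \approx 12078.0$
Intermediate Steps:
$k{\left(p \right)} = p \left(-2 + p\right)$
$O = 389376$ ($O = \left(6 \left(-4\right) \left(-2 + 6 \left(-4\right)\right)\right)^{2} = \left(- 24 \left(-2 - 24\right)\right)^{2} = \left(\left(-24\right) \left(-26\right)\right)^{2} = 624^{2} = 389376$)
$l = \frac{2}{1837}$ ($l = - \frac{16}{-14696} = \left(-16\right) \left(- \frac{1}{14696}\right) = \frac{2}{1837} \approx 0.0010887$)
$\sqrt{l + O} - -11454 = \sqrt{\frac{2}{1837} + 389376} - -11454 = \sqrt{\frac{715283714}{1837}} + 11454 = \frac{\sqrt{1313976182618}}{1837} + 11454 = 11454 + \frac{\sqrt{1313976182618}}{1837}$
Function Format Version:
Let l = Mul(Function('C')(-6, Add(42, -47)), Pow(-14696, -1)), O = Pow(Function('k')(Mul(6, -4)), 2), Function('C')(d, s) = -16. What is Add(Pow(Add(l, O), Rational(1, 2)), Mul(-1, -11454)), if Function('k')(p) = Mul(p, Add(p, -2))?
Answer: Add(11454, Mul(Rational(1, 1837), Pow(1313976182618, Rational(1, 2)))) ≈ 12078.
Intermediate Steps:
Function('k')(p) = Mul(p, Add(-2, p))
O = 389376 (O = Pow(Mul(Mul(6, -4), Add(-2, Mul(6, -4))), 2) = Pow(Mul(-24, Add(-2, -24)), 2) = Pow(Mul(-24, -26), 2) = Pow(624, 2) = 389376)
l = Rational(2, 1837) (l = Mul(-16, Pow(-14696, -1)) = Mul(-16, Rational(-1, 14696)) = Rational(2, 1837) ≈ 0.0010887)
Add(Pow(Add(l, O), Rational(1, 2)), Mul(-1, -11454)) = Add(Pow(Add(Rational(2, 1837), 389376), Rational(1, 2)), Mul(-1, -11454)) = Add(Pow(Rational(715283714, 1837), Rational(1, 2)), 11454) = Add(Mul(Rational(1, 1837), Pow(1313976182618, Rational(1, 2))), 11454) = Add(11454, Mul(Rational(1, 1837), Pow(1313976182618, Rational(1, 2))))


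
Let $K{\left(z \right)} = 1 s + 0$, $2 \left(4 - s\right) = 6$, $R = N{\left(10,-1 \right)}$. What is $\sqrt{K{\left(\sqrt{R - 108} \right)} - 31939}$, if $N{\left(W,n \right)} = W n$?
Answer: $i \sqrt{31938} \approx 178.71 i$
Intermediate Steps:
$R = -10$ ($R = 10 \left(-1\right) = -10$)
$s = 1$ ($s = 4 - 3 = 1$)
$K{\left(z \right)} = 1$ ($K{\left(z \right)} = 1 \cdot 1 + 0 = 1 + 0 = 1$)
$\sqrt{K{\left(\sqrt{R - 108} \right)} - 31939} = \sqrt{1 - 31939} = \sqrt{-31938} = i \sqrt{31938}$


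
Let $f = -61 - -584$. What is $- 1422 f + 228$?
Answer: $-743478$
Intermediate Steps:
$f = 523$ ($f = -61 + 584 = 523$)
$- 1422 f + 228 = \left(-1422\right) 523 + 228 = -743706 + 228 = -743478$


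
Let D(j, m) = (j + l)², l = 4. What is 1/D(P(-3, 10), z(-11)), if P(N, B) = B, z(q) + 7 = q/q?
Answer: 1/196 ≈ 0.0051020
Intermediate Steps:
z(q) = -6 (z(q) = -7 + q/q = -7 + 1 = -6)
D(j, m) = (4 + j)² (D(j, m) = (j + 4)² = (4 + j)²)
1/D(P(-3, 10), z(-11)) = 1/((4 + 10)²) = 1/(14²) = 1/196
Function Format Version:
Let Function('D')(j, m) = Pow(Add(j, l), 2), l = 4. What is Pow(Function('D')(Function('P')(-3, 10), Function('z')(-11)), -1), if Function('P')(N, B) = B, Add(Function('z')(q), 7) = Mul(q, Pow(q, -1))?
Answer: Rational(1, 196) ≈ 0.0051020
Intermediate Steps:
Function('z')(q) = -6 (Function('z')(q) = Add(-7, Mul(q, Pow(q, -1))) = Add(-7, 1) = -6)
Function('D')(j, m) = Pow(Add(4, j), 2) (Function('D')(j, m) = Pow(Add(j, 4), 2) = Pow(Add(4, j), 2))
Pow(Function('D')(Function('P')(-3, 10), Function('z')(-11)), -1) = Pow(Pow(Add(4, 10), 2), -1) = Pow(Pow(14, 2), -1) = Pow(196, -1) = Rational(1, 196)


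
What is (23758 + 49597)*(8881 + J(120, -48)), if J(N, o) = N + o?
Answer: 656747315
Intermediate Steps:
(23758 + 49597)*(8881 + J(120, -48)) = (23758 + 49597)*(8881 + (120 - 48)) = 73355*(8881 + 72) = 73355*8953 = 656747315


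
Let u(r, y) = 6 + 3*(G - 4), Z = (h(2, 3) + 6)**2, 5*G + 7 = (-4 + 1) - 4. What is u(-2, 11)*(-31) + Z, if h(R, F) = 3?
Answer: 2637/5 ≈ 527.40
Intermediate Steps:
G = -14/5 (G = -7/5 + ((-4 + 1) - 4)/5 = -7/5 + (-3 - 4)/5 = -7/5 + (1/5)*(-7) = -7/5 - 7/5 = -14/5 ≈ -2.8000)
Z = 81 (Z = (3 + 6)**2 = 9**2 = 81)
u(r, y) = -72/5 (u(r, y) = 6 + 3*(-14/5 - 4) = 6 + 3*(-34/5) = 6 - 102/5 = -72/5)
u(-2, 11)*(-31) + Z = -72/5*(-31) + 81 = 2232/5 + 81 = 2637/5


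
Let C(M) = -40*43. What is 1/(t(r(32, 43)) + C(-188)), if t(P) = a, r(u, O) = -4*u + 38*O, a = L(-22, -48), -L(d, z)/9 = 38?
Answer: -1/2062 ≈ -0.00048497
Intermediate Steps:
L(d, z) = -342 (L(d, z) = -9*38 = -342)
a = -342
t(P) = -342
C(M) = -1720
1/(t(r(32, 43)) + C(-188)) = 1/(-342 - 1720) = 1/(-2062) = -1/2062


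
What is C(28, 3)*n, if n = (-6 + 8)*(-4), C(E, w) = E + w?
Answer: -248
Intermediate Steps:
n = -8 (n = 2*(-4) = -8)
C(28, 3)*n = (28 + 3)*(-8) = 31*(-8) = -248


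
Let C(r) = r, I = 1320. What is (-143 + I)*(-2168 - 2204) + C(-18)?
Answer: -5145862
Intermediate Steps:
(-143 + I)*(-2168 - 2204) + C(-18) = (-143 + 1320)*(-2168 - 2204) - 18 = 1177*(-4372) - 18 = -5145844 - 18 = -5145862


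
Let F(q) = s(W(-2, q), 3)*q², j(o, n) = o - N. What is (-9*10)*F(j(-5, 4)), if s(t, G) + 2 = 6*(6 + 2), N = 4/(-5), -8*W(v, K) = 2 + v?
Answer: -365148/5 ≈ -73030.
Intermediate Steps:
W(v, K) = -¼ - v/8 (W(v, K) = -(2 + v)/8 = -¼ - v/8)
N = -⅘ (N = 4*(-⅕) = -⅘ ≈ -0.80000)
s(t, G) = 46 (s(t, G) = -2 + 6*(6 + 2) = -2 + 6*8 = -2 + 48 = 46)
j(o, n) = ⅘ + o (j(o, n) = o - 1*(-⅘) = o + ⅘ = ⅘ + o)
F(q) = 46*q²
(-9*10)*F(j(-5, 4)) = (-9*10)*(46*(⅘ - 5)²) = -4140*(-21/5)² = -4140*441/25 = -90*20286/25 = -365148/5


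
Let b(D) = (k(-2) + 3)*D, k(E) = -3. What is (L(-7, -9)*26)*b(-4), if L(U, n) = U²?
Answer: 0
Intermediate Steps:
b(D) = 0 (b(D) = (-3 + 3)*D = 0*D = 0)
(L(-7, -9)*26)*b(-4) = ((-7)²*26)*0 = (49*26)*0 = 1274*0 = 0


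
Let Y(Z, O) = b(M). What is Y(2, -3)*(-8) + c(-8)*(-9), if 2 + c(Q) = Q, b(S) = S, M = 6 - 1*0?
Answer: 42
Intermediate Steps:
M = 6 (M = 6 + 0 = 6)
Y(Z, O) = 6
c(Q) = -2 + Q
Y(2, -3)*(-8) + c(-8)*(-9) = 6*(-8) + (-2 - 8)*(-9) = -48 - 10*(-9) = -48 + 90 = 42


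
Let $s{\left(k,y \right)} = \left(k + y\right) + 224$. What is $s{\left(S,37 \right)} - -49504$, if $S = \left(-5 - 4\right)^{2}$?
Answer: $49846$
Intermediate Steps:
$S = 81$ ($S = \left(-9\right)^{2} = 81$)
$s{\left(k,y \right)} = 224 + k + y$
$s{\left(S,37 \right)} - -49504 = \left(224 + 81 + 37\right) - -49504 = 342 + 49504 = 49846$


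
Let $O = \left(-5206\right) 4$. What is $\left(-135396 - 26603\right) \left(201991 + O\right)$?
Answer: $-29348872833$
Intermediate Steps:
$O = -20824$
$\left(-135396 - 26603\right) \left(201991 + O\right) = \left(-135396 - 26603\right) \left(201991 - 20824\right) = \left(-161999\right) 181167 = -29348872833$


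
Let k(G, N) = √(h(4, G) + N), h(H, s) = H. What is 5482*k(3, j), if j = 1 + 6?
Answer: 5482*√11 ≈ 18182.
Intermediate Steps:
j = 7
k(G, N) = √(4 + N)
5482*k(3, j) = 5482*√(4 + 7) = 5482*√11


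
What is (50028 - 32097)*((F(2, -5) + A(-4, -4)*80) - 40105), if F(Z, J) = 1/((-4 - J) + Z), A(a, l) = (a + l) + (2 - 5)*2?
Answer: -739199498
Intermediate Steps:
A(a, l) = -6 + a + l (A(a, l) = (a + l) - 3*2 = (a + l) - 6 = -6 + a + l)
F(Z, J) = 1/(-4 + Z - J)
(50028 - 32097)*((F(2, -5) + A(-4, -4)*80) - 40105) = (50028 - 32097)*((-1/(4 - 5 - 1*2) + (-6 - 4 - 4)*80) - 40105) = 17931*((-1/(4 - 5 - 2) - 14*80) - 40105) = 17931*((-1/(-3) - 1120) - 40105) = 17931*((-1*(-⅓) - 1120) - 40105) = 17931*((⅓ - 1120) - 40105) = 17931*(-3359/3 - 40105) = 17931*(-123674/3) = -739199498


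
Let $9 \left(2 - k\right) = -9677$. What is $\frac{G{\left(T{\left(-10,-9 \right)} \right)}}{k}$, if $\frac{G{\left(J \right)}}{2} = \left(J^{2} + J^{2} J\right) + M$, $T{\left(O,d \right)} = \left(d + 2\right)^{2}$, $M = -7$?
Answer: $\frac{308682}{1385} \approx 222.88$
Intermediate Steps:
$k = \frac{9695}{9}$ ($k = 2 - - \frac{9677}{9} = 2 + \frac{9677}{9} = \frac{9695}{9} \approx 1077.2$)
$T{\left(O,d \right)} = \left(2 + d\right)^{2}$
$G{\left(J \right)} = -14 + 2 J^{2} + 2 J^{3}$ ($G{\left(J \right)} = 2 \left(\left(J^{2} + J^{2} J\right) - 7\right) = 2 \left(\left(J^{2} + J^{3}\right) - 7\right) = 2 \left(-7 + J^{2} + J^{3}\right) = -14 + 2 J^{2} + 2 J^{3}$)
$\frac{G{\left(T{\left(-10,-9 \right)} \right)}}{k} = \frac{-14 + 2 \left(\left(2 - 9\right)^{2}\right)^{2} + 2 \left(\left(2 - 9\right)^{2}\right)^{3}}{\frac{9695}{9}} = \left(-14 + 2 \left(\left(-7\right)^{2}\right)^{2} + 2 \left(\left(-7\right)^{2}\right)^{3}\right) \frac{9}{9695} = \left(-14 + 2 \cdot 49^{2} + 2 \cdot 49^{3}\right) \frac{9}{9695} = \left(-14 + 2 \cdot 2401 + 2 \cdot 117649\right) \frac{9}{9695} = \left(-14 + 4802 + 235298\right) \frac{9}{9695} = 240086 \cdot \frac{9}{9695} = \frac{308682}{1385}$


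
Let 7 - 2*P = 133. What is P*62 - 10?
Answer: -3916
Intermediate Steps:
P = -63 (P = 7/2 - 1/2*133 = 7/2 - 133/2 = -63)
P*62 - 10 = -63*62 - 10 = -3906 - 10 = -3916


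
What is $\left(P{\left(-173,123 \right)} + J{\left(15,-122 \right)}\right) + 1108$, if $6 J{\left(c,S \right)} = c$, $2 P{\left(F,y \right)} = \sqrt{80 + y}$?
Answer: $\frac{2221}{2} + \frac{\sqrt{203}}{2} \approx 1117.6$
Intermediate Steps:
$P{\left(F,y \right)} = \frac{\sqrt{80 + y}}{2}$
$J{\left(c,S \right)} = \frac{c}{6}$
$\left(P{\left(-173,123 \right)} + J{\left(15,-122 \right)}\right) + 1108 = \left(\frac{\sqrt{80 + 123}}{2} + \frac{1}{6} \cdot 15\right) + 1108 = \left(\frac{\sqrt{203}}{2} + \frac{5}{2}\right) + 1108 = \left(\frac{5}{2} + \frac{\sqrt{203}}{2}\right) + 1108 = \frac{2221}{2} + \frac{\sqrt{203}}{2}$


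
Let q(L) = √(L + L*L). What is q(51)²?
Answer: 2652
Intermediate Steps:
q(L) = √(L + L²)
q(51)² = (√(51*(1 + 51)))² = (√(51*52))² = (√2652)² = (2*√663)² = 2652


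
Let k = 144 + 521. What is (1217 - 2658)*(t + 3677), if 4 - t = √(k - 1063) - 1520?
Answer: -7494641 + 1441*I*√398 ≈ -7.4946e+6 + 28748.0*I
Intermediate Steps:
k = 665
t = 1524 - I*√398 (t = 4 - (√(665 - 1063) - 1520) = 4 - (√(-398) - 1520) = 4 - (I*√398 - 1520) = 4 - (-1520 + I*√398) = 4 + (1520 - I*√398) = 1524 - I*√398 ≈ 1524.0 - 19.95*I)
(1217 - 2658)*(t + 3677) = (1217 - 2658)*((1524 - I*√398) + 3677) = -1441*(5201 - I*√398) = -7494641 + 1441*I*√398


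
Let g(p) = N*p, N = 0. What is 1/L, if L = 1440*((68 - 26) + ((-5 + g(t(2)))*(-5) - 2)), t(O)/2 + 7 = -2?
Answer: 1/93600 ≈ 1.0684e-5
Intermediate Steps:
t(O) = -18 (t(O) = -14 + 2*(-2) = -14 - 4 = -18)
g(p) = 0 (g(p) = 0*p = 0)
L = 93600 (L = 1440*((68 - 26) + ((-5 + 0)*(-5) - 2)) = 1440*(42 + (-5*(-5) - 2)) = 1440*(42 + (25 - 2)) = 1440*(42 + 23) = 1440*65 = 93600)
1/L = 1/93600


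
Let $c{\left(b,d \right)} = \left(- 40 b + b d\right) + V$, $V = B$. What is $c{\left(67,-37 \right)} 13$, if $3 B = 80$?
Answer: $- \frac{200161}{3} \approx -66720.0$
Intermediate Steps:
$B = \frac{80}{3}$ ($B = \frac{1}{3} \cdot 80 = \frac{80}{3} \approx 26.667$)
$V = \frac{80}{3} \approx 26.667$
$c{\left(b,d \right)} = \frac{80}{3} - 40 b + b d$ ($c{\left(b,d \right)} = \left(- 40 b + b d\right) + \frac{80}{3} = \frac{80}{3} - 40 b + b d$)
$c{\left(67,-37 \right)} 13 = \left(\frac{80}{3} - 2680 + 67 \left(-37\right)\right) 13 = \left(\frac{80}{3} - 2680 - 2479\right) 13 = \left(- \frac{15397}{3}\right) 13 = - \frac{200161}{3}$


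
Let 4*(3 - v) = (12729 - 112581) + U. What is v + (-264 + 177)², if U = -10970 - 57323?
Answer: 198433/4 ≈ 49608.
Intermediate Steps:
U = -68293
v = 168157/4 (v = 3 - ((12729 - 112581) - 68293)/4 = 3 - (-99852 - 68293)/4 = 3 - ¼*(-168145) = 3 + 168145/4 = 168157/4 ≈ 42039.)
v + (-264 + 177)² = 168157/4 + (-264 + 177)² = 168157/4 + (-87)² = 168157/4 + 7569 = 198433/4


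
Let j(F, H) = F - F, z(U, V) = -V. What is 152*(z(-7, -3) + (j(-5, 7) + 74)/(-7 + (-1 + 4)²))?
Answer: 6080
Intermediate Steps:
j(F, H) = 0
152*(z(-7, -3) + (j(-5, 7) + 74)/(-7 + (-1 + 4)²)) = 152*(-1*(-3) + (0 + 74)/(-7 + (-1 + 4)²)) = 152*(3 + 74/(-7 + 3²)) = 152*(3 + 74/(-7 + 9)) = 152*(3 + 74/2) = 152*(3 + 74*(½)) = 152*(3 + 37) = 152*40 = 6080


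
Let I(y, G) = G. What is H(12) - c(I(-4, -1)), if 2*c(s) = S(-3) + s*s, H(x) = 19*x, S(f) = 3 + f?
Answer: 455/2 ≈ 227.50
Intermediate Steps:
c(s) = s²/2 (c(s) = ((3 - 3) + s*s)/2 = (0 + s²)/2 = s²/2)
H(12) - c(I(-4, -1)) = 19*12 - (-1)²/2 = 228 - 1/2 = 228 - 1*½ = 228 - ½ = 455/2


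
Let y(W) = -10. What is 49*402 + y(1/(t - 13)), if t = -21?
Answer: 19688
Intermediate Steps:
49*402 + y(1/(t - 13)) = 49*402 - 10 = 19698 - 10 = 19688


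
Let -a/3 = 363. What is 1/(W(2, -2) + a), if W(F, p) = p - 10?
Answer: -1/1101 ≈ -0.00090826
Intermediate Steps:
a = -1089 (a = -3*363 = -1089)
W(F, p) = -10 + p
1/(W(2, -2) + a) = 1/((-10 - 2) - 1089) = 1/(-12 - 1089) = 1/(-1101) = -1/1101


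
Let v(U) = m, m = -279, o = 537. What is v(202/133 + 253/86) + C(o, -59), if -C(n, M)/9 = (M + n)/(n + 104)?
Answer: -183141/641 ≈ -285.71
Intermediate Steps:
C(n, M) = -9*(M + n)/(104 + n) (C(n, M) = -9*(M + n)/(n + 104) = -9*(M + n)/(104 + n))
v(U) = -279
v(202/133 + 253/86) + C(o, -59) = -279 + 9*(-1*(-59) - 1*537)/(104 + 537) = -279 + 9*(59 - 537)/641 = -279 + 9*(1/641)*(-478) = -279 - 4302/641 = -183141/641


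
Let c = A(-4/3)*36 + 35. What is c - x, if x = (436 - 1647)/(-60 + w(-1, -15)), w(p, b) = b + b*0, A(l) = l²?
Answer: 6214/75 ≈ 82.853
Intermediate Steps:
w(p, b) = b (w(p, b) = b + 0 = b)
x = 1211/75 (x = (436 - 1647)/(-60 - 15) = -1211/(-75) = -1211*(-1/75) = 1211/75 ≈ 16.147)
c = 99 (c = (-4/3)²*36 + 35 = (16/9)*36 + 35 = 64 + 35 = 99)
c - x = 99 - 1*1211/75 = 99 - 1211/75 = 6214/75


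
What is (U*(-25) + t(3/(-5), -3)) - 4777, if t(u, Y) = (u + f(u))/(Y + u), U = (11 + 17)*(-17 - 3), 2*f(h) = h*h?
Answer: 553387/60 ≈ 9223.1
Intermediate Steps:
f(h) = h²/2 (f(h) = (h*h)/2 = h²/2)
U = -560 (U = 28*(-20) = -560)
t(u, Y) = (u + u²/2)/(Y + u)
(U*(-25) + t(3/(-5), -3)) - 4777 = (-560*(-25) + (3/(-5))*(2 + 3/(-5))/(2*(-3 + 3/(-5)))) - 4777 = (14000 + (3*(-⅕))*(2 + 3*(-⅕))/(2*(-3 + 3*(-⅕)))) - 4777 = (14000 + (½)*(-⅗)*(2 - ⅗)/(-3 - ⅗)) - 4777 = (14000 + (½)*(-⅗)*(7/5)/(-18/5)) - 4777 = (14000 + (½)*(-⅗)*(-5/18)*(7/5)) - 4777 = (14000 + 7/60) - 4777 = 840007/60 - 4777 = 553387/60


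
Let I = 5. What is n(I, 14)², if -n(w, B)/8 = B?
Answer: 12544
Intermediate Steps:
n(w, B) = -8*B
n(I, 14)² = (-8*14)² = (-112)² = 12544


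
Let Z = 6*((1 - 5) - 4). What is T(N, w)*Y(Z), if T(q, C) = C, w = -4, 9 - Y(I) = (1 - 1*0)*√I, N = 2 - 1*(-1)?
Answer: -36 + 16*I*√3 ≈ -36.0 + 27.713*I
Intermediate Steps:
N = 3 (N = 2 + 1 = 3)
Z = -48 (Z = 6*(-4 - 4) = 6*(-8) = -48)
Y(I) = 9 - √I (Y(I) = 9 - (1 - 1*0)*√I = 9 - (1 + 0)*√I = 9 - √I)
T(N, w)*Y(Z) = -4*(9 - √(-48)) = -4*(9 - 4*I*√3) = -36 + 16*I*√3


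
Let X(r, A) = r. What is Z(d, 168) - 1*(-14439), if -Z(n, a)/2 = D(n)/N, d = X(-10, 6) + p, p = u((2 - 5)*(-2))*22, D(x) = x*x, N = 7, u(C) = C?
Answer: 71305/7 ≈ 10186.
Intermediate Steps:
D(x) = x**2
p = 132 (p = ((2 - 5)*(-2))*22 = -3*(-2)*22 = 6*22 = 132)
d = 122 (d = -10 + 132 = 122)
Z(n, a) = -2*n**2/7
Z(d, 168) - 1*(-14439) = -2/7*122**2 - 1*(-14439) = -2/7*14884 + 14439 = -29768/7 + 14439 = 71305/7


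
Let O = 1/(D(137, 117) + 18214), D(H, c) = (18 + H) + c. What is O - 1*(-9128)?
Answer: 168740209/18486 ≈ 9128.0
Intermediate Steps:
D(H, c) = 18 + H + c
O = 1/18486 (O = 1/((18 + 137 + 117) + 18214) = 1/(272 + 18214) = 1/18486 ≈ 5.4095e-5)
O - 1*(-9128) = 1/18486 - 1*(-9128) = 1/18486 + 9128 = 168740209/18486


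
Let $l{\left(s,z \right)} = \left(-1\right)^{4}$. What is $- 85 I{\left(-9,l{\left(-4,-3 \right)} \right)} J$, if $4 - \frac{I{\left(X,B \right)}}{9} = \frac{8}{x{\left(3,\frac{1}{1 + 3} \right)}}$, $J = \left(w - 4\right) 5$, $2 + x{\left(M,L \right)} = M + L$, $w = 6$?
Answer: $18360$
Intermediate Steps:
$x{\left(M,L \right)} = -2 + L + M$ ($x{\left(M,L \right)} = -2 + \left(M + L\right) = -2 + \left(L + M\right) = -2 + L + M$)
$l{\left(s,z \right)} = 1$
$J = 10$ ($J = \left(6 - 4\right) 5 = 2 \cdot 5 = 10$)
$I{\left(X,B \right)} = - \frac{108}{5}$ ($I{\left(X,B \right)} = 36 - 9 \frac{8}{-2 + \frac{1}{1 + 3} + 3} = 36 - 9 \frac{8}{-2 + \frac{1}{4} + 3} = 36 - 9 \frac{8}{\frac{5}{4}} = 36 - 9 \cdot 8 \cdot \frac{4}{5} = 36 - \frac{288}{5} = - \frac{108}{5}$)
$- 85 I{\left(-9,l{\left(-4,-3 \right)} \right)} J = \left(-85\right) \left(- \frac{108}{5}\right) 10 = 1836 \cdot 10 = 18360$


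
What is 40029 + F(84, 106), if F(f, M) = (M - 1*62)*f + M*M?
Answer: 54961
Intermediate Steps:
F(f, M) = M² + f*(-62 + M) (F(f, M) = (M - 62)*f + M² = (-62 + M)*f + M² = f*(-62 + M) + M² = M² + f*(-62 + M))
40029 + F(84, 106) = 40029 + (106² - 62*84 + 106*84) = 40029 + (11236 - 5208 + 8904) = 40029 + 14932 = 54961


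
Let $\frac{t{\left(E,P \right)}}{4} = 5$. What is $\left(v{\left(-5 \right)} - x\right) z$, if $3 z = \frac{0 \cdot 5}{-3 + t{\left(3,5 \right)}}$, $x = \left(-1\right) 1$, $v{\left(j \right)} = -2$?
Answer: $0$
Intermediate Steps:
$t{\left(E,P \right)} = 20$ ($t{\left(E,P \right)} = 4 \cdot 5 = 20$)
$x = -1$
$z = 0$ ($z = \frac{0 \cdot 5 \frac{1}{-3 + 20}}{3} = \frac{0 \cdot \frac{1}{17}}{3} = \frac{1}{3} \cdot 0 = 0$)
$\left(v{\left(-5 \right)} - x\right) z = \left(-2 - -1\right) 0 = \left(-2 + 1\right) 0 = \left(-1\right) 0 = 0$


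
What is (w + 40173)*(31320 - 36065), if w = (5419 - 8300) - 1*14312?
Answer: -109040100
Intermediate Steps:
w = -17193 (w = -2881 - 14312 = -17193)
(w + 40173)*(31320 - 36065) = (-17193 + 40173)*(31320 - 36065) = 22980*(-4745) = -109040100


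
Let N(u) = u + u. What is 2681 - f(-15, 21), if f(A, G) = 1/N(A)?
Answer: 80431/30 ≈ 2681.0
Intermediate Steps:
N(u) = 2*u
f(A, G) = 1/(2*A)
2681 - f(-15, 21) = 2681 - 1/(2*(-15)) = 2681 - (-1)/(2*15) = 2681 - 1*(-1/30) = 2681 + 1/30 = 80431/30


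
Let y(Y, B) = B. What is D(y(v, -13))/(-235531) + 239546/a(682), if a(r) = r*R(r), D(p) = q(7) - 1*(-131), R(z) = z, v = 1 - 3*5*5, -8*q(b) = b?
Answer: 112719969331/219102241688 ≈ 0.51446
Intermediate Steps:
q(b) = -b/8
v = -74 (v = 1 - 15*5 = 1 - 75 = -74)
D(p) = 1041/8 (D(p) = -1/8*7 - 1*(-131) = -7/8 + 131 = 1041/8)
a(r) = r**2 (a(r) = r*r = r**2)
D(y(v, -13))/(-235531) + 239546/a(682) = (1041/8)/(-235531) + 239546/(682**2) = (1041/8)*(-1/235531) + 239546/465124 = -1041/1884248 + 239546*(1/465124) = -1041/1884248 + 119773/232562 = 112719969331/219102241688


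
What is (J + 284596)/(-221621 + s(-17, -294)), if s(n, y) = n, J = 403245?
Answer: -687841/221638 ≈ -3.1034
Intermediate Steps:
(J + 284596)/(-221621 + s(-17, -294)) = (403245 + 284596)/(-221621 - 17) = 687841/(-221638) = 687841*(-1/221638) = -687841/221638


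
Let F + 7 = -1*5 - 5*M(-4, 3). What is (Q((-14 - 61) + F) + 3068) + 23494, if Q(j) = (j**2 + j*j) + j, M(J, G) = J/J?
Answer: 43398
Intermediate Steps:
M(J, G) = 1
F = -17 (F = -7 + (-1*5 - 5*1) = -7 + (-5 - 5) = -7 - 10 = -17)
Q(j) = j + 2*j**2 (Q(j) = (j**2 + j**2) + j = 2*j**2 + j = j + 2*j**2)
(Q((-14 - 61) + F) + 3068) + 23494 = (((-14 - 61) - 17)*(1 + 2*((-14 - 61) - 17)) + 3068) + 23494 = ((-75 - 17)*(1 + 2*(-75 - 17)) + 3068) + 23494 = (-92*(1 + 2*(-92)) + 3068) + 23494 = (-92*(1 - 184) + 3068) + 23494 = (-92*(-183) + 3068) + 23494 = (16836 + 3068) + 23494 = 19904 + 23494 = 43398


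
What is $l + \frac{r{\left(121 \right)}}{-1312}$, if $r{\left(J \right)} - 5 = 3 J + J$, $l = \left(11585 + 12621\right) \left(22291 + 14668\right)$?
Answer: $\frac{1173753974359}{1312} \approx 8.9463 \cdot 10^{8}$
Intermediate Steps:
$l = 894629554$ ($l = 24206 \cdot 36959 = 894629554$)
$r{\left(J \right)} = 5 + 4 J$ ($r{\left(J \right)} = 5 + \left(3 J + J\right) = 5 + 4 J$)
$l + \frac{r{\left(121 \right)}}{-1312} = 894629554 + \frac{5 + 4 \cdot 121}{-1312} = 894629554 + \left(5 + 484\right) \left(- \frac{1}{1312}\right) = 894629554 + 489 \left(- \frac{1}{1312}\right) = 894629554 - \frac{489}{1312} = \frac{1173753974359}{1312}$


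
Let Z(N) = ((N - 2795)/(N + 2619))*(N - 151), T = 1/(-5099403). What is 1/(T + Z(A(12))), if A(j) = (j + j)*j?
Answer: -4941321507/583811952628 ≈ -0.0084639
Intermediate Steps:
T = -1/5099403 ≈ -1.9610e-7
A(j) = 2*j² (A(j) = (2*j)*j = 2*j²)
Z(N) = (-2795 + N)*(-151 + N)/(2619 + N) (Z(N) = ((-2795 + N)/(2619 + N))*(-151 + N) = (-2795 + N)*(-151 + N)/(2619 + N))
1/(T + Z(A(12))) = 1/(-1/5099403 + (422045 + (2*12²)² - 5892*12²)/(2619 + 2*12²)) = 1/(-1/5099403 + (422045 + (2*144)² - 5892*144)/(2619 + 2*144)) = 1/(-1/5099403 + (422045 + 288² - 2946*288)/(2619 + 288)) = 1/(-1/5099403 + (422045 + 82944 - 848448)/2907) = 1/(-1/5099403 + (1/2907)*(-343459)) = 1/(-1/5099403 - 343459/2907) = 1/(-583811952628/4941321507) = -4941321507/583811952628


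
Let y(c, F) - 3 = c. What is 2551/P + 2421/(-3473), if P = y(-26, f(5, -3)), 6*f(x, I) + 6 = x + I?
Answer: -387622/3473 ≈ -111.61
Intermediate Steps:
f(x, I) = -1 + I/6 + x/6 (f(x, I) = -1 + (x + I)/6 = -1 + (I + x)/6 = -1 + (I/6 + x/6) = -1 + I/6 + x/6)
y(c, F) = 3 + c
P = -23 (P = 3 - 26 = -23)
2551/P + 2421/(-3473) = 2551/(-23) + 2421/(-3473) = 2551*(-1/23) + 2421*(-1/3473) = -2551/23 - 2421/3473 = -387622/3473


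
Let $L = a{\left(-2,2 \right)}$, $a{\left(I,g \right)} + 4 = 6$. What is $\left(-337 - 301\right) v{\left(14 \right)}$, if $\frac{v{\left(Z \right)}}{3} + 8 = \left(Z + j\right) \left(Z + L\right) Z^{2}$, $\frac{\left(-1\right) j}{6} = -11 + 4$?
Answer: $-336113712$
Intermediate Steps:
$j = 42$ ($j = - 6 \left(-11 + 4\right) = \left(-6\right) \left(-7\right) = 42$)
$a{\left(I,g \right)} = 2$ ($a{\left(I,g \right)} = -4 + 6 = 2$)
$L = 2$
$v{\left(Z \right)} = -24 + 3 Z^{2} \left(2 + Z\right) \left(42 + Z\right)$ ($v{\left(Z \right)} = -24 + 3 \left(Z + 42\right) \left(Z + 2\right) Z^{2} = -24 + 3 \left(42 + Z\right) \left(2 + Z\right) Z^{2} = -24 + 3 \left(2 + Z\right) \left(42 + Z\right) Z^{2} = -24 + 3 Z^{2} \left(2 + Z\right) \left(42 + Z\right)$)
$\left(-337 - 301\right) v{\left(14 \right)} = \left(-337 - 301\right) \left(-24 + 3 \cdot 14^{4} + 132 \cdot 14^{3} + 252 \cdot 14^{2}\right) = - 638 \left(-24 + 3 \cdot 38416 + 132 \cdot 2744 + 252 \cdot 196\right) = - 638 \left(-24 + 115248 + 362208 + 49392\right) = \left(-638\right) 526824 = -336113712$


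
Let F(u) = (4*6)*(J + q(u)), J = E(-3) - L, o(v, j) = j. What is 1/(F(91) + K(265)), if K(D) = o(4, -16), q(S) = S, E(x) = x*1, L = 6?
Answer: 1/1952 ≈ 0.00051230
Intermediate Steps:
E(x) = x
J = -9 (J = -3 - 1*6 = -3 - 6 = -9)
K(D) = -16
F(u) = -216 + 24*u (F(u) = (4*6)*(-9 + u) = 24*(-9 + u) = -216 + 24*u)
1/(F(91) + K(265)) = 1/((-216 + 24*91) - 16) = 1/((-216 + 2184) - 16) = 1/(1968 - 16) = 1/1952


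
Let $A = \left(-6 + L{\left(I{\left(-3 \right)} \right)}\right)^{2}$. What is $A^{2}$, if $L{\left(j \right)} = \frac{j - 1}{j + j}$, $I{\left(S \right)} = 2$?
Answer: $\frac{279841}{256} \approx 1093.1$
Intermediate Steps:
$L{\left(j \right)} = \frac{-1 + j}{2 j}$
$A = \frac{529}{16}$ ($A = \left(-6 + \frac{-1 + 2}{2 \cdot 2}\right)^{2} = \left(-6 + \frac{1}{2} \cdot \frac{1}{2} \cdot 1\right)^{2} = \left(-6 + \frac{1}{4}\right)^{2} = \left(- \frac{23}{4}\right)^{2} = \frac{529}{16} \approx 33.063$)
$A^{2} = \left(\frac{529}{16}\right)^{2} = \frac{279841}{256}$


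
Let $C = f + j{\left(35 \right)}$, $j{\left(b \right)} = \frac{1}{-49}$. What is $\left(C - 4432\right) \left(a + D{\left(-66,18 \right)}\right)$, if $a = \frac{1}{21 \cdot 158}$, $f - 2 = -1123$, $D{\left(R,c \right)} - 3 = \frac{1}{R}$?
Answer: $- \frac{14822810648}{894201} \approx -16577.0$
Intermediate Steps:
$D{\left(R,c \right)} = 3 + \frac{1}{R}$
$j{\left(b \right)} = - \frac{1}{49}$
$f = -1121$ ($f = 2 - 1123 = -1121$)
$a = \frac{1}{3318} \approx 0.00030139$
$C = - \frac{54930}{49}$ ($C = -1121 - \frac{1}{49} = - \frac{54930}{49} \approx -1121.0$)
$\left(C - 4432\right) \left(a + D{\left(-66,18 \right)}\right) = \left(- \frac{54930}{49} - 4432\right) \left(\frac{1}{3318} + \left(3 + \frac{1}{-66}\right)\right) = - \frac{272098 \left(\frac{1}{3318} + \left(3 - \frac{1}{66}\right)\right)}{49} = - \frac{272098 \left(\frac{1}{3318} + \frac{197}{66}\right)}{49} = \left(- \frac{272098}{49}\right) \frac{54476}{18249} = - \frac{14822810648}{894201}$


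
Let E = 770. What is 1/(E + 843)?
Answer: 1/1613 ≈ 0.00061996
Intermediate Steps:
1/(E + 843) = 1/(770 + 843) = 1/1613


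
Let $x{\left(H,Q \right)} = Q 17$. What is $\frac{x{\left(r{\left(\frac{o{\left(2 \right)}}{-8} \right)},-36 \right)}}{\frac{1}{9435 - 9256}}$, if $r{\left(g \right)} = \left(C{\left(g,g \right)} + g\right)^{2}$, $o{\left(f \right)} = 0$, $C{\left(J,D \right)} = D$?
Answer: $-109548$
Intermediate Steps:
$r{\left(g \right)} = 4 g^{2}$ ($r{\left(g \right)} = \left(g + g\right)^{2} = \left(2 g\right)^{2} = 4 g^{2}$)
$x{\left(H,Q \right)} = 17 Q$
$\frac{x{\left(r{\left(\frac{o{\left(2 \right)}}{-8} \right)},-36 \right)}}{\frac{1}{9435 - 9256}} = \frac{17 \left(-36\right)}{\frac{1}{9435 - 9256}} = - \frac{612}{\frac{1}{179}} = - 612 \frac{1}{\frac{1}{179}} = \left(-612\right) 179 = -109548$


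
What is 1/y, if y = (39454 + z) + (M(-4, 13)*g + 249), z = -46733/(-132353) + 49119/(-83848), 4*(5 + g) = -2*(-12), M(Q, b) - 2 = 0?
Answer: 11097534344/440625018550097 ≈ 2.5186e-5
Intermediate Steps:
M(Q, b) = 2 (M(Q, b) = 2 + 0 = 2)
g = 1 (g = -5 + (-2*(-12))/4 = -5 + (-1*(-24))/4 = -5 + (¼)*24 = -5 + 6 = 1)
z = -2582578423/11097534344 (z = -46733*(-1/132353) + 49119*(-1/83848) = 46733/132353 - 49119/83848 = -2582578423/11097534344 ≈ -0.23272)
y = 440625018550097/11097534344 (y = (39454 - 2582578423/11097534344) + (2*1 + 249) = 437839537429753/11097534344 + (2 + 249) = 437839537429753/11097534344 + 251 = 440625018550097/11097534344 ≈ 39705.)
1/y = 1/(440625018550097/11097534344) = 11097534344/440625018550097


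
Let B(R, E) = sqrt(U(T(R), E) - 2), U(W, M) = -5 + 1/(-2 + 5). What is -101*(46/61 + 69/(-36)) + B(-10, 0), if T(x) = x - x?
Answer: 85951/732 + 2*I*sqrt(15)/3 ≈ 117.42 + 2.582*I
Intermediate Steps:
T(x) = 0
U(W, M) = -14/3 (U(W, M) = -5 + 1/3 = -14/3)
B(R, E) = 2*I*sqrt(15)/3 (B(R, E) = sqrt(-14/3 - 2) = sqrt(-20/3) = 2*I*sqrt(15)/3)
-101*(46/61 + 69/(-36)) + B(-10, 0) = -101*(46/61 + 69/(-36)) + 2*I*sqrt(15)/3 = -101*(46*(1/61) + 69*(-1/36)) + 2*I*sqrt(15)/3 = -101*(46/61 - 23/12) + 2*I*sqrt(15)/3 = -101*(-851/732) + 2*I*sqrt(15)/3 = 85951/732 + 2*I*sqrt(15)/3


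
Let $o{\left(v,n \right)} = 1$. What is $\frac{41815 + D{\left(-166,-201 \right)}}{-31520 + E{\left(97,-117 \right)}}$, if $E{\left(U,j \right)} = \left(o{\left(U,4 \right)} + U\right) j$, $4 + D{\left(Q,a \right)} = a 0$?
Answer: $- \frac{41811}{42986} \approx -0.97267$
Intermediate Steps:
$D{\left(Q,a \right)} = -4$ ($D{\left(Q,a \right)} = -4 + a 0 = -4 + 0 = -4$)
$E{\left(U,j \right)} = j \left(1 + U\right)$ ($E{\left(U,j \right)} = \left(1 + U\right) j = j \left(1 + U\right)$)
$\frac{41815 + D{\left(-166,-201 \right)}}{-31520 + E{\left(97,-117 \right)}} = \frac{41815 - 4}{-31520 - 117 \left(1 + 97\right)} = \frac{41811}{-31520 - 11466} = \frac{41811}{-42986} = 41811 \left(- \frac{1}{42986}\right) = - \frac{41811}{42986}$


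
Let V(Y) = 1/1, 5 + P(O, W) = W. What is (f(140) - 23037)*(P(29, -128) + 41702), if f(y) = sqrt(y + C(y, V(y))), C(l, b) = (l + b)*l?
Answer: -957625053 + 83138*sqrt(4970) ≈ -9.5176e+8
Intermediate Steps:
P(O, W) = -5 + W
V(Y) = 1
C(l, b) = l*(b + l) (C(l, b) = (b + l)*l = l*(b + l))
f(y) = sqrt(y + y*(1 + y))
(f(140) - 23037)*(P(29, -128) + 41702) = (sqrt(140*(2 + 140)) - 23037)*((-5 - 128) + 41702) = (sqrt(140*142) - 23037)*(-133 + 41702) = (sqrt(19880) - 23037)*41569 = (2*sqrt(4970) - 23037)*41569 = (-23037 + 2*sqrt(4970))*41569 = -957625053 + 83138*sqrt(4970)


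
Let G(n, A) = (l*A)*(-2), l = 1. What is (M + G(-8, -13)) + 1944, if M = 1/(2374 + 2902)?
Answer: 10393721/5276 ≈ 1970.0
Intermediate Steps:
M = 1/5276 ≈ 0.00018954
G(n, A) = -2*A (G(n, A) = (1*A)*(-2) = A*(-2) = -2*A)
(M + G(-8, -13)) + 1944 = (1/5276 - 2*(-13)) + 1944 = (1/5276 + 26) + 1944 = 137177/5276 + 1944 = 10393721/5276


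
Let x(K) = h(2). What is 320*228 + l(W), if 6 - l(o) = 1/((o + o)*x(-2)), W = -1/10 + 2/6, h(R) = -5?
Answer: 510765/7 ≈ 72966.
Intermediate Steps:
x(K) = -5
W = 7/30 (W = -1*1/10 + 2*(1/6) = -1/10 + 1/3 = 7/30 ≈ 0.23333)
l(o) = 6 + 1/(10*o) (l(o) = 6 - 1/((o + o)*(-5)) = 6 - (-1)/((2*o)*5) = 6 - 1/(2*o)*(-1)/5 = 6 - (-1)/(10*o) = 6 + 1/(10*o))
320*228 + l(W) = 320*228 + (6 + 1/(10*(7/30))) = 72960 + (6 + (1/10)*(30/7)) = 72960 + (6 + 3/7) = 72960 + 45/7 = 510765/7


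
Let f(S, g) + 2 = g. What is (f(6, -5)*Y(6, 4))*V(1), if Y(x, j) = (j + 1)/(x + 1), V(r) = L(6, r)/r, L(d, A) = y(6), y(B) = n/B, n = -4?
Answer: 10/3 ≈ 3.3333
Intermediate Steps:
y(B) = -4/B
L(d, A) = -⅔ (L(d, A) = -4/6 = -4*⅙ = -⅔)
f(S, g) = -2 + g
V(r) = -2/(3*r)
Y(x, j) = (1 + j)/(1 + x)
(f(6, -5)*Y(6, 4))*V(1) = ((-2 - 5)*((1 + 4)/(1 + 6)))*(-⅔/1) = (-7*5/7)*(-⅔*1) = -5*(-⅔) = 10/3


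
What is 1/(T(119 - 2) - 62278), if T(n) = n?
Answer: -1/62161 ≈ -1.6087e-5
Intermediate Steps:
1/(T(119 - 2) - 62278) = 1/((119 - 2) - 62278) = 1/(117 - 62278) = 1/(-62161) = -1/62161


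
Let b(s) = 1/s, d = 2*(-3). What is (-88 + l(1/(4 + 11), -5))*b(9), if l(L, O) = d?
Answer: -94/9 ≈ -10.444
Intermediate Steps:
d = -6
l(L, O) = -6
(-88 + l(1/(4 + 11), -5))*b(9) = (-88 - 6)/9 = -94*⅑ = -94/9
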